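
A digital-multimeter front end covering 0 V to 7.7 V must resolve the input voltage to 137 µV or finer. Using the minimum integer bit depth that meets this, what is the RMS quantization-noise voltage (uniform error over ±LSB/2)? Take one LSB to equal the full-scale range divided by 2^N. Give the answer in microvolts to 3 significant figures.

33.9 µV

Span = 7.7 V.
7.7 V / 137 µV = 56200. Since 2^15 = 32768 and 2^16 = 65536, N = 16.
LSB = 7.7 V / 2^16 = 117.49 µV.
RMS noise = LSB/√12 = 33.9 µV.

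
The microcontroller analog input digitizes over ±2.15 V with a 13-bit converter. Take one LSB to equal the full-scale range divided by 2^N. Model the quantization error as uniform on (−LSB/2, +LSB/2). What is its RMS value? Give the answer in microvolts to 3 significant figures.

152 µV

Full-scale range = 2.15 V − (-2.15 V) = 4.3 V.
One LSB is 4.3 V / 8192 = 0.52490 mV.
σ_q = LSB/√12 = 0.52490 mV/3.4641 = 152 µV.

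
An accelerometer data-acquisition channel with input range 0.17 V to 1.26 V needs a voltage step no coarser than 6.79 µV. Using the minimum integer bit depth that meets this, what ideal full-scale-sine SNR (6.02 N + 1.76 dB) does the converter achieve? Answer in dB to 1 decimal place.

110.1 dB

Full-scale range = 1.26 V − (0.17 V) = 1.09 V.
Levels needed ≥ 1.09/6.79 µV = 160500. 2^18 = 262144 suffices, so N_min = 18.
Ideal SNR at N = 18: 6.02·18 + 1.76 = 110.1 dB.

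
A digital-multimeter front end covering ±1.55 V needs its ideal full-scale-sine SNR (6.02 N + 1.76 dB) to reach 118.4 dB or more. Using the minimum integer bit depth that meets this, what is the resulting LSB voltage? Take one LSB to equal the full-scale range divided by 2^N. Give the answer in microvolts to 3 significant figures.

The full-scale span is 1.55 − (-1.55) = 3.1 V.
Required N = ⌈(118.4 − 1.76)/6.02⌉ = ⌈19.375⌉ = 20.
One LSB is 3.1 V / 1048576 = 2.96 µV.

2.96 µV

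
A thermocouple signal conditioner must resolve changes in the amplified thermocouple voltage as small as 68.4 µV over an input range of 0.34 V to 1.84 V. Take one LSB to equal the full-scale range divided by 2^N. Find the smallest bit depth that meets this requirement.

15 bits

Full-scale range = 1.84 V − (0.34 V) = 1.5 V.
Need 2^N ≥ 1.5 V / 68.4 µV = 21930 → N_min = 15.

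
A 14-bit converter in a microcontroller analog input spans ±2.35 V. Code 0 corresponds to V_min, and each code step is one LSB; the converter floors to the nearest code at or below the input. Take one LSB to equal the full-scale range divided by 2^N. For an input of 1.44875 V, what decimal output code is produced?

The full-scale span is 2.35 − (-2.35) = 4.7 V. LSB = 4.7 V / 2^14 ≈ 286.9 µV.
code = ⌊(V_in − V_min)/LSB⌋ = ⌊(V_in − V_min) × 2^14 / range⌋
     = ⌊(1.44875 − (-2.35)) × 16384 / 4.7⌋ = ⌊3.79875 × 16384/4.7⌋
     = ⌊13242.281⌋ = 13242.

13242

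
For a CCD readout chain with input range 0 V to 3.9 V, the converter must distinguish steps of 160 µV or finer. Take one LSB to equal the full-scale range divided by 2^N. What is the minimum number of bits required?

15 bits

Range is 3.9 V.
Need 2^N ≥ 3.9 V / 160 µV = 24380 → N_min = 15.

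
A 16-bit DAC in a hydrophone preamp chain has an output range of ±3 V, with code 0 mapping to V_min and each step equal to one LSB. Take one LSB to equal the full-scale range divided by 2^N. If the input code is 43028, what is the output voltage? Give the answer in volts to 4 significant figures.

Full-scale range = 3 V − (-3 V) = 6 V. LSB = 6 V / 2^16.
V_out = -3 + 43028 × (6/65536) V
      = -3 V + 3.93933 V = 0.939331 V.

0.9393 V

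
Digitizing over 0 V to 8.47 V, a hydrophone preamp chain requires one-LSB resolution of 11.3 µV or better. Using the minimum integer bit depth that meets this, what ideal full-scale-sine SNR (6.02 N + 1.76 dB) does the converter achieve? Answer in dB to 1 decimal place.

122.2 dB

Span = 8.47 V.
Need 2^N ≥ 8.47 V / 11.3 µV = 749600 → N_min = 20.
Ideal SNR at N = 20: 6.02·20 + 1.76 = 122.2 dB.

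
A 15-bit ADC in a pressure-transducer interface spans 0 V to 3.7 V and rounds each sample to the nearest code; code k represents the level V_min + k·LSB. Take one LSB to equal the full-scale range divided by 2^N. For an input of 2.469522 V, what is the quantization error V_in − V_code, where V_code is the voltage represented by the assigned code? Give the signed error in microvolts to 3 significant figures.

Full-scale range = 3.7 V. LSB = 3.7 V / 2^15 ≈ 112.9 µV.
(2.469522 − (0)) / LSB = 2.469522 × 32768/3.7 = 21870.6208. Nearest integer: k = 21871.
V_code = V_min + k × range/2^15 = 0 + 21871 × 3.7/32768 = 2.4695648193 V.
Error = V_in − V_code = 2.469522 − (2.4695648193) = −42.8 µV.

−42.8 µV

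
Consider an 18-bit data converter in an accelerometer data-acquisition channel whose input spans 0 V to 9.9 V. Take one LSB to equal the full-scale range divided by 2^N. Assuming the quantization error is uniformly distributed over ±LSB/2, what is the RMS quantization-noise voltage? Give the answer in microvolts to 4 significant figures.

10.90 µV

Span = 9.9 V.
LSB = 9.9 V ÷ 2^18 = 9.9/262144 V = 37.7655 µV.
RMS of a uniform error over width LSB is LSB/√12 = 10.90 µV.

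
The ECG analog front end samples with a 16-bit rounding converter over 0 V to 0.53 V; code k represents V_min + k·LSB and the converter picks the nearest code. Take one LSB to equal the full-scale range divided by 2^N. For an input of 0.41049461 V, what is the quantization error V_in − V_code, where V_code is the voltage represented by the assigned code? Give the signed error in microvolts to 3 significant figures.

Full-scale range = 0.53 V. LSB = 0.53 V / 2^16 ≈ 8.087 µV.
Position in LSBs: (0.41049461 − (0)) × 65536/0.53 = 50758.8203; rounding gives k = 50759.
Reconstructed level: 0 + 50759 × 0.53/65536 V = 0.41049606323 V.
e = 0.41049461 − (0.41049606323) = −1.45 µV.

−1.45 µV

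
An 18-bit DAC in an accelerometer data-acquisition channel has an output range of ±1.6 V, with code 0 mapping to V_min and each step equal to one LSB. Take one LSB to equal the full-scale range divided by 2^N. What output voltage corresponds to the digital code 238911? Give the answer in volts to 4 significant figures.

The full-scale span is 1.6 − (-1.6) = 3.2 V. LSB = 3.2 V / 2^18.
Output = V_min + (238911/262144) × range = -1.6 + 0.911373 × 3.2 V
      = -1.6 V + 2.91639 V = 1.31639 V.

1.316 V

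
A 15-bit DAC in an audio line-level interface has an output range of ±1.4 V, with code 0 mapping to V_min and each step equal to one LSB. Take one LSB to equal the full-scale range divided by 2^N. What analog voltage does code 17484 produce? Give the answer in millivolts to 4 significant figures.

Range = 1.4 − (-1.4) = 2.8 V. LSB = 2.8 V / 2^15.
V_out = V_min + code × LSB = -1.4 V + 17484 × 2.8 V / 32768
      = -1.4 V + 1.49399 V = 0.0939941 V.

93.99 mV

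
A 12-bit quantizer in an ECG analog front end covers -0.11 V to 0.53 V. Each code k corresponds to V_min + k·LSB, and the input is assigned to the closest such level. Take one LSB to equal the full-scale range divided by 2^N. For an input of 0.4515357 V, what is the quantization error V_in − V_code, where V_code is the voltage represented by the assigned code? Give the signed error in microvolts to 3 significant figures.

−26.8 µV

Span: 0.53 V − (-0.11 V) = 0.64 V. LSB = 0.64 V / 2^12 ≈ 156.3 µV.
(0.4515357 − (-0.11)) / LSB = 0.5615357 × 4096/0.64 = 3593.8285. Nearest integer: k = 3594.
V_code = -0.11 + (3594/4096) × 0.64 = 0.4515625000 V.
e = 0.4515357 − (0.4515625000) = −26.8 µV.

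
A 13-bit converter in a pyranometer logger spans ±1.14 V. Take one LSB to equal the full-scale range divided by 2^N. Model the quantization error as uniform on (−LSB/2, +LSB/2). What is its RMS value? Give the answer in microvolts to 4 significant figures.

80.34 µV

The full-scale span is 1.14 − (-1.14) = 2.28 V.
Step size = 2.28/8192 V = 278.320 µV.
V_rms = LSB/√12 = 278.320 µV / √12 = 80.34 µV.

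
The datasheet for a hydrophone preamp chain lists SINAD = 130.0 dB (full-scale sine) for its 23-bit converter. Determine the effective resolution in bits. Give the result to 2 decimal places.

(130.0 − 1.76) / 6.02 = 128.24/6.02 = 21.3023 effective bits.

21.30 bits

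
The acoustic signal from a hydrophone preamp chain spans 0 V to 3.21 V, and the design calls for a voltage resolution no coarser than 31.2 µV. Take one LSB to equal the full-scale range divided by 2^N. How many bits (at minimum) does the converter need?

Range is 3.21 V.
Levels needed ≥ 3.21/31.2 µV = 102900. 2^17 = 131072 suffices, so N_min = 17.

17 bits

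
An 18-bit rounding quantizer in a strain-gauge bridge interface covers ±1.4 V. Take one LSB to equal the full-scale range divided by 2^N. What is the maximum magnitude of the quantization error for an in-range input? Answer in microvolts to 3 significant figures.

5.34 µV

Range = 1.4 − (-1.4) = 2.8 V.
LSB = 2.8 V / 2^18 = 10.681 µV.
|e|_max = LSB/2 = 5.34 µV.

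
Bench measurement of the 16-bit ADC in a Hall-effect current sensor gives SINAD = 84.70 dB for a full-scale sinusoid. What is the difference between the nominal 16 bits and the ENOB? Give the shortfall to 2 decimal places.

ENOB = (SINAD − 1.76)/6.02 = (84.70 − 1.76)/6.02 = 13.7774 bits.
Lost resolution: 16 − 13.7774 = 2.2226 bits.

2.22 bits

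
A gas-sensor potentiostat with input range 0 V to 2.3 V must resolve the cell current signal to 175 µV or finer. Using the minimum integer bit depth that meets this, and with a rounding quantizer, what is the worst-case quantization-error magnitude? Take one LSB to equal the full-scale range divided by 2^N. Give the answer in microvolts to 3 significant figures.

Span = 2.3 V.
Need 2^N ≥ 2.3 V / 175 µV = 13140 → N_min = 14.
One LSB is 2.3 V / 16384 = 140.38 µV.
Half an LSB is 70.2 µV.

70.2 µV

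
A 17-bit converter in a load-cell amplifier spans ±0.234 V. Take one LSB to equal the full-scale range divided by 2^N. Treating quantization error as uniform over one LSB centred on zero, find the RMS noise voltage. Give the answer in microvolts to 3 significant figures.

1.03 µV

Full-scale range = 0.234 V − (-0.234 V) = 0.468 V.
Step size = 0.468/131072 V = 3.5706 µV.
RMS of a uniform error over width LSB is LSB/√12 = 1.03 µV.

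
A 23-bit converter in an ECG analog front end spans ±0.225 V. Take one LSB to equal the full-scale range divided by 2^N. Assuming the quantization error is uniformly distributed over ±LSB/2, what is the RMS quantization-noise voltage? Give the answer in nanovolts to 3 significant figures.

The full-scale span is 0.225 − (-0.225) = 0.45 V.
Step size = 0.45/8388608 V = 53.644 nV.
V_rms = LSB/√12 = 53.644 nV / √12 = 15.5 nV.

15.5 nV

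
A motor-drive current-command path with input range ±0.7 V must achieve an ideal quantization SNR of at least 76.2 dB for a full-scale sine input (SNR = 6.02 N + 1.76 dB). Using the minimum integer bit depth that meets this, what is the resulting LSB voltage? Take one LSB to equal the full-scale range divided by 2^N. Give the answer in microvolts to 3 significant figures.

171 µV

The full-scale span is 0.7 − (-0.7) = 1.4 V.
Solving 6.02 N ≥ 76.2 − 1.76: N ≥ 12.365. Round up → N = 13.
LSB = 1.4 V / 2^13 = 171 µV.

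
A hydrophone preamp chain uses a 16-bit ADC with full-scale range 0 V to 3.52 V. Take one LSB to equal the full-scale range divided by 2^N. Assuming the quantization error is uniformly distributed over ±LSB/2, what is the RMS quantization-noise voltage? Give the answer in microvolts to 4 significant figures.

V_FS = 3.52 V.
LSB = 3.52 V ÷ 2^16 = 3.52/65536 V = 53.7109 µV.
For a uniform distribution on [−LSB/2, +LSB/2], V_rms = LSB/√12 = 53.7109 µV/3.4641 = 15.51 µV.

15.51 µV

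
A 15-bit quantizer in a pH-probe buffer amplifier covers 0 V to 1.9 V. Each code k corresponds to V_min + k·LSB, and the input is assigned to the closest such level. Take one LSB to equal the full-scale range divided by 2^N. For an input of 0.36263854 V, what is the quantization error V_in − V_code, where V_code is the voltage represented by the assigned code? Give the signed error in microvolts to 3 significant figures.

+10.4 µV

Span = 1.9 V. LSB = 1.9 V / 2^15 ≈ 57.98 µV.
(0.36263854 − (0)) / LSB = 0.36263854 × 32768/1.9 = 6254.1788. Nearest integer: k = 6254.
V_code = 0 + (6254/32768) × 1.9 = 0.36262817383 V.
Error = V_in − V_code = 0.36263854 − (0.36262817383) = +10.4 µV.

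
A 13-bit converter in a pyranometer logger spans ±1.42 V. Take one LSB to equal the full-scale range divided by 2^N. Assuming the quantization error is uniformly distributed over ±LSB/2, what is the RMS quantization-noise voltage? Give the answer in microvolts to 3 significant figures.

Full-scale range = 1.42 V − (-1.42 V) = 2.84 V.
Step size = 2.84/8192 V = 346.68 µV.
V_rms = LSB/√12 = 346.68 µV / √12 = 100 µV.

100 µV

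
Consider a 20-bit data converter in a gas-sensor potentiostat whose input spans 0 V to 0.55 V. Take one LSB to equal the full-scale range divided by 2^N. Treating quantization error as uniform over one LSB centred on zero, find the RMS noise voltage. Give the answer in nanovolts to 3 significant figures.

Full-scale range = 0.55 V.
One LSB is 0.55 V / 1048576 = 0.52452 µV.
σ_q = LSB/√12 = 0.52452 µV/3.4641 = 151 nV.

151 nV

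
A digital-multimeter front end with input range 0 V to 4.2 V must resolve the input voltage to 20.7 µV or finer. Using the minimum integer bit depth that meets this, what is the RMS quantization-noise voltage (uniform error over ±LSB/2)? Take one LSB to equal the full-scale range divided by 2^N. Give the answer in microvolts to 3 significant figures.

4.63 µV

Full-scale range = 4.2 V.
Need 2^N ≥ 4.2 V / 20.7 µV = 202900 → N_min = 18.
LSB = 4.2 V ÷ 2^18 = 4.2/262144 V = 16.022 µV.
σ_q = LSB/√12 = 16.022 µV/3.4641 = 4.63 µV.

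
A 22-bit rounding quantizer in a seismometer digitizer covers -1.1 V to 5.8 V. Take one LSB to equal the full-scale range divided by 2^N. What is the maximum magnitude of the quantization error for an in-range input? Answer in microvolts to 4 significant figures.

0.8225 µV

Range = 5.8 − (-1.1) = 6.9 V.
LSB = 6.9 V ÷ 2^22 = 6.9/4194304 V = 1.64509 µV.
Worst-case error for round-to-nearest is half an LSB: 0.8225 µV.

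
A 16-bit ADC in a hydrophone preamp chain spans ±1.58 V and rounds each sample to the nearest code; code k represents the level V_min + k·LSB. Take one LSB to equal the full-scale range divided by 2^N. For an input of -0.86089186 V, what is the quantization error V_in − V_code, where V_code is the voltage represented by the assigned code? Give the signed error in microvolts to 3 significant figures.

−11.7 µV

The full-scale span is 1.58 − (-1.58) = 3.16 V. LSB = 3.16 V / 2^16 ≈ 48.22 µV.
(-0.86089186 − (-1.58)) / LSB = 0.71910814 × 65536/3.16 = 14913.7567. Nearest integer: k = 14914.
V_code = -1.58 + (14914/65536) × 3.16 = -0.86088012695 V.
V_in − V_code = -0.86089186 − (-0.86088012695) = −11.7 µV.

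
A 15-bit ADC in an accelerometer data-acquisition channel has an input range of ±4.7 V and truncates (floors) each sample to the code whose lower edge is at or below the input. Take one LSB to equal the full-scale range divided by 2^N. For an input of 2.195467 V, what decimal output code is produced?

Range = 4.7 − (-4.7) = 9.4 V. LSB = 9.4 V / 2^15 ≈ 286.9 µV.
code = ⌊(V_in − V_min)/LSB⌋ = ⌊(V_in − V_min) × 2^15 / range⌋
     = ⌊(2.195467 − (-4.7)) × 32768 / 9.4⌋ = ⌊6.895467 × 32768/9.4⌋
     = ⌊24037.305⌋ = 24037.

24037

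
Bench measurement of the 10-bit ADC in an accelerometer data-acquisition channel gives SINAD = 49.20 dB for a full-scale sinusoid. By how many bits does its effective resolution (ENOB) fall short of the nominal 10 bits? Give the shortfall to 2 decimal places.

2.12 bits

ENOB = (SINAD − 1.76)/6.02 = (49.20 − 1.76)/6.02 = 7.8804 bits.
Shortfall = 10 − 7.8804 = 2.1196 bits.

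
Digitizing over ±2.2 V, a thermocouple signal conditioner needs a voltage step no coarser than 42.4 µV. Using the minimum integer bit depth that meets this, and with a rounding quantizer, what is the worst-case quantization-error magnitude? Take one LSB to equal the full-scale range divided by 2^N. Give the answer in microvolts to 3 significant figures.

16.8 µV

Range = 2.2 − (-2.2) = 4.4 V.
Need 2^N ≥ 4.4 V / 42.4 µV = 103800 → N_min = 17.
Step size = 4.4/131072 V = 33.569 µV.
Max error for round-to-nearest is LSB/2 = 16.8 µV.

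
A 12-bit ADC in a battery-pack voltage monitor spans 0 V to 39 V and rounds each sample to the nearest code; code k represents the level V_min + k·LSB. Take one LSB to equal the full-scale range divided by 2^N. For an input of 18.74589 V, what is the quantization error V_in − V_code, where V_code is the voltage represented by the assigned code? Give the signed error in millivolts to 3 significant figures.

−1.91 mV

V_FS = 39 V. LSB = 39 V / 2^12 ≈ 9.521 mV.
(18.74589 − (0)) / LSB = 18.74589 × 4096/39 = 1968.7991. Nearest integer: k = 1969.
V_code = V_min + k × range/2^12 = 0 + 1969 × 39/4096 = 18.74780273 V.
Error = V_in − V_code = 18.74589 − (18.74780273) = −1.91 mV.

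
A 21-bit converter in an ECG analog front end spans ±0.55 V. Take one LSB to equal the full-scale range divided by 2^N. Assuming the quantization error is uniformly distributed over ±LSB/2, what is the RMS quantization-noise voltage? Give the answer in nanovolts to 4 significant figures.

151.4 nV

The full-scale span is 0.55 − (-0.55) = 1.1 V.
LSB = 1.1 V / 2^21 = 0.524521 µV.
For a uniform distribution on [−LSB/2, +LSB/2], V_rms = LSB/√12 = 0.524521 µV/3.4641 = 151.4 nV.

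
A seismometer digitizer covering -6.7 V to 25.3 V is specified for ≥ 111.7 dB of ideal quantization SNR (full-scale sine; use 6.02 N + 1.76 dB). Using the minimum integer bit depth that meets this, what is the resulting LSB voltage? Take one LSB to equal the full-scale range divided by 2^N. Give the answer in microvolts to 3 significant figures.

Full-scale range = 25.3 V − (-6.7 V) = 32 V.
6.02 N + 1.76 ≥ 111.7 gives N ≥ 18.262, so the minimum integer is 19.
LSB = 32 V ÷ 2^19 = 32/524288 V = 61.0 µV.

61.0 µV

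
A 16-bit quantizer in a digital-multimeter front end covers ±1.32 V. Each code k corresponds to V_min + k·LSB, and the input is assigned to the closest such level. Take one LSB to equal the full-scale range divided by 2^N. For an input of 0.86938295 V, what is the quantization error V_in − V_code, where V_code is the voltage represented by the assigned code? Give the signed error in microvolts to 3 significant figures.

Full-scale range = 1.32 V − (-1.32 V) = 2.64 V. LSB = 2.64 V / 2^16 ≈ 40.28 µV.
(0.86938295 − (-1.32)) / LSB = 2.18938295 × 65536/2.64 = 54349.7731. Nearest integer: k = 54350.
Reconstructed level: -1.32 + 54350 × 2.64/65536 V = 0.86939208984 V.
e = 0.86938295 − (0.86939208984) = −9.14 µV.

−9.14 µV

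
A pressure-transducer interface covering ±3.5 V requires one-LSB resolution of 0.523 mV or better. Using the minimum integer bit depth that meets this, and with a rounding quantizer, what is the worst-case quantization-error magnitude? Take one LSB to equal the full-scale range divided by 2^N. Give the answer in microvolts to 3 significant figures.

214 µV

Span: 3.5 V − (-3.5 V) = 7 V.
Need 2^N ≥ 7 V / 0.523 mV = 13380 → N_min = 14.
LSB = 7 V / 2^14 = 427.25 µV.
Max error for round-to-nearest is LSB/2 = 214 µV.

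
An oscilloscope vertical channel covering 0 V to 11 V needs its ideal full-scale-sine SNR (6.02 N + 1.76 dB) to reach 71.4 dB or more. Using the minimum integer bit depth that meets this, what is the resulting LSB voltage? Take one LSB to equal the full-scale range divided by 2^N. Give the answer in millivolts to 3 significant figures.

Range is 11 V.
6.02 N + 1.76 ≥ 71.4 gives N ≥ 11.568, so the minimum integer is 12.
Step size = 11/4096 V = 2.69 mV.

2.69 mV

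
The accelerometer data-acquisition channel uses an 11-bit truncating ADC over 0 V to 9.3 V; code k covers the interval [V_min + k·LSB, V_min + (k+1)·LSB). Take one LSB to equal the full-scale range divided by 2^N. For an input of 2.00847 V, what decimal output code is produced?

442

V_FS = 9.3 V. LSB = 9.3 V / 2^11 ≈ 4.541 mV.
code = ⌊(V_in − V_min)/LSB⌋ = ⌊(V_in − V_min) × 2^11 / range⌋
     = ⌊(2.00847 − (0)) × 2048 / 9.3⌋ = ⌊2.00847 × 2048/9.3⌋
     = ⌊442.295⌋ = 442.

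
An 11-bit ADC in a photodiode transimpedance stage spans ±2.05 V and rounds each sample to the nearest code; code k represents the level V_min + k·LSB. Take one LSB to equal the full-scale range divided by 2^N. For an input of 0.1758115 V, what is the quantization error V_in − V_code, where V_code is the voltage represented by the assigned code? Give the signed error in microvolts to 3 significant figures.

Full-scale range = 2.05 V − (-2.05 V) = 4.1 V. LSB = 4.1 V / 2^11 ≈ 2.002 mV.
Position in LSBs: (0.1758115 − (-2.05)) × 2048/4.1 = 1111.8200; rounding gives k = 1112.
V_code = -2.05 + (1112/2048) × 4.1 = 0.1761718750 V.
Error = V_in − V_code = 0.1758115 − (0.1761718750) = −360 µV.

−360 µV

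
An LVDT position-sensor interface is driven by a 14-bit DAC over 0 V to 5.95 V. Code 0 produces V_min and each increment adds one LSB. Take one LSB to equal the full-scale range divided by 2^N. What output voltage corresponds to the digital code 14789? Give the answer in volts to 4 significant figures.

5.371 V

Full-scale range = 5.95 V. LSB = 5.95 V / 2^14.
V_out = 0 + 14789 × (5.95/16384) V
      = 0 V + 5.37076 V = 5.37076 V.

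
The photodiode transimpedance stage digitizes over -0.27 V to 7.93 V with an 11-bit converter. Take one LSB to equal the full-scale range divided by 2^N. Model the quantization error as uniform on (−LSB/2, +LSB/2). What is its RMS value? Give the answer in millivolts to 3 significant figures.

Full-scale range = 7.93 V − (-0.27 V) = 8.2 V.
LSB = 8.2 V ÷ 2^11 = 8.2/2048 V = 4.0039 mV.
σ_q = LSB/√12 = 4.0039 mV/3.4641 = 1.16 mV.

1.16 mV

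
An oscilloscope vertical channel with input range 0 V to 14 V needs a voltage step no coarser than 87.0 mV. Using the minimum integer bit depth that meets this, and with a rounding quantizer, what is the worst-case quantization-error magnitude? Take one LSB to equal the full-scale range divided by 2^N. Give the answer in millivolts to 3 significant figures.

Span = 14 V.
Need 2^N ≥ 14 V / 87.0 mV = 160.9 → N_min = 8.
LSB = 14 V ÷ 2^8 = 14/256 V = 54.688 mV.
Half an LSB is 27.3 mV.

27.3 mV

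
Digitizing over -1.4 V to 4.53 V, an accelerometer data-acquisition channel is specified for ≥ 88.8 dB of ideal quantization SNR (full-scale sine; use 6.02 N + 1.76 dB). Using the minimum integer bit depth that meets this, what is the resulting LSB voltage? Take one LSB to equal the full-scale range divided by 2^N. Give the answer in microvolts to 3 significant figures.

181 µV

The full-scale span is 4.53 − (-1.4) = 5.93 V.
Required N = ⌈(88.8 − 1.76)/6.02⌉ = ⌈14.458⌉ = 15.
One LSB is 5.93 V / 32768 = 181 µV.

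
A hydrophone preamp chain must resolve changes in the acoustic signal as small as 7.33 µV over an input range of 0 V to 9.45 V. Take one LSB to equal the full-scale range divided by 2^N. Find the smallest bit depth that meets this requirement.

V_FS = 9.45 V.
Required number of levels: 9.45/7.33 µV = 1.2892e6; smallest N with 2^N ≥ that is 21.

21 bits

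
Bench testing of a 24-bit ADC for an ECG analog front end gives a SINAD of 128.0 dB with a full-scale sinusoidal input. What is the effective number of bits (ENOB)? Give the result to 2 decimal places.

ENOB = (SINAD − 1.76) / 6.02 = (128.0 − 1.76) / 6.02 = 126.24 / 6.02 = 20.9701.

20.97 bits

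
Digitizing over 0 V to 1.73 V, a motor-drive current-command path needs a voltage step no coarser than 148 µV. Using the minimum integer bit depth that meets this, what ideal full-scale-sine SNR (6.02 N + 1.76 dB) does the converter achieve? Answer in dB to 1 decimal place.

Span = 1.73 V.
Required number of levels: 1.73/148 µV = 11689; smallest N with 2^N ≥ that is 14.
6.02(14) + 1.76 = 86.04 dB.

86.0 dB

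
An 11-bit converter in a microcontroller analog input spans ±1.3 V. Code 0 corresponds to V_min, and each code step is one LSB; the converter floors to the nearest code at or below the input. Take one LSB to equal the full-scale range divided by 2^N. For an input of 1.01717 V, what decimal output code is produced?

Span: 1.3 V − (-1.3 V) = 2.6 V. LSB = 2.6 V / 2^11 ≈ 1.270 mV.
V_in − V_min = 1.01717 − (-1.3) = 2.31717 V.
Divide by LSB: 2.31717 × 2048/2.6 = 1825.2170.
Truncating gives code 1825.

1825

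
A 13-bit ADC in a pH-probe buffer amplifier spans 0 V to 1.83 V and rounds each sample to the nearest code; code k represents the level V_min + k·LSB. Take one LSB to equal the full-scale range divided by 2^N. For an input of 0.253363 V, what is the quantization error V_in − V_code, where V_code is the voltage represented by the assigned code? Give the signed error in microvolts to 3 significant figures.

+40.2 µV

Range is 1.83 V. LSB = 1.83 V / 2^13 ≈ 223.4 µV.
(0.253363 − (0)) / LSB = 0.253363 × 8192/1.83 = 1134.1802. Nearest integer: k = 1134.
V_code = 0 + (1134/8192) × 1.83 = 0.2533227539 V.
Error = V_in − V_code = 0.253363 − (0.2533227539) = +40.2 µV.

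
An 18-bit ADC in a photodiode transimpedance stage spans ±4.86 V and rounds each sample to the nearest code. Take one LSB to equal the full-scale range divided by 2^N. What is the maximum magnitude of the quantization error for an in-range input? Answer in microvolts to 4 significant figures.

18.54 µV

Range = 4.86 − (-4.86) = 9.72 V.
LSB = 9.72 V ÷ 2^18 = 9.72/262144 V = 37.0789 µV.
A rounding quantizer has |error| ≤ LSB/2 = 18.54 µV.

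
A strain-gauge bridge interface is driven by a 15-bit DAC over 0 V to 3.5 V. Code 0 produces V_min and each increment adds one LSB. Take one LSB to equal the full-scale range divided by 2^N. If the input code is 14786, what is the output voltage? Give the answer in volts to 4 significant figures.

1.579 V

Full-scale range = 3.5 V. LSB = 3.5 V / 2^15.
V_out = 0 + 14786 × (3.5/32768) V
      = 0 V + 1.57932 V = 1.57932 V.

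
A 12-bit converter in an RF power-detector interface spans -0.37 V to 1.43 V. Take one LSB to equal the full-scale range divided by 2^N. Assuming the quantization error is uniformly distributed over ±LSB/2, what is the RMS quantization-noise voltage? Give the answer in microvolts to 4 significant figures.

126.9 µV

Span: 1.43 V − (-0.37 V) = 1.8 V.
LSB = 1.8 V / 2^12 = 439.453 µV.
For a uniform distribution on [−LSB/2, +LSB/2], V_rms = LSB/√12 = 439.453 µV/3.4641 = 126.9 µV.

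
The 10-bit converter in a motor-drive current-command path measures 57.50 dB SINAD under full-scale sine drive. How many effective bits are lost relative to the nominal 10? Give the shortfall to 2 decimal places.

0.74 bits

Effective bits = (57.50 − 1.76)/6.02 = 9.2591.
10 − 9.2591 = 0.74 bits below nominal.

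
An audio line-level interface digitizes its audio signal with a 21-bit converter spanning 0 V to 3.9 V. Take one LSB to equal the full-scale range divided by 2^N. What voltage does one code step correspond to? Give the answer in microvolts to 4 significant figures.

1.860 µV

Range is 3.9 V.
2^21 = 2097152 levels.
LSB = 3.9 V / 2^21 = 1.860 µV.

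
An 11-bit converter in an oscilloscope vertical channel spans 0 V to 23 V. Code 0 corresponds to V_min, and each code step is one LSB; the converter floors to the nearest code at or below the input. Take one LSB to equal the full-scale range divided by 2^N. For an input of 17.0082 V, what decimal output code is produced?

Range is 23 V. LSB = 23 V / 2^11 ≈ 11.23 mV.
(V_in − V_min) × 2^11/range = (17.0082 − (0)) × 2048/23 = 1514.469.
Floor → code = 1514.

1514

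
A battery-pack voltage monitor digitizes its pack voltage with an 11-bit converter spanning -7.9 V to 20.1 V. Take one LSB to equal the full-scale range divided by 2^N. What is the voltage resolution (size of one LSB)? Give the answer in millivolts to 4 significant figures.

Span: 20.1 V − (-7.9 V) = 28 V.
2^11 = 2048 levels.
LSB = 28 V / 2^11 = 13.67 mV.

13.67 mV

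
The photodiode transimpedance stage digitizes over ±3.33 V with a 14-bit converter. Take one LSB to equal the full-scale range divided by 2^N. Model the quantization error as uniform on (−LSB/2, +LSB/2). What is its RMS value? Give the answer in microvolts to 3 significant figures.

The full-scale span is 3.33 − (-3.33) = 6.66 V.
One LSB is 6.66 V / 16384 = 406.49 µV.
V_rms = LSB/√12 = 406.49 µV / √12 = 117 µV.

117 µV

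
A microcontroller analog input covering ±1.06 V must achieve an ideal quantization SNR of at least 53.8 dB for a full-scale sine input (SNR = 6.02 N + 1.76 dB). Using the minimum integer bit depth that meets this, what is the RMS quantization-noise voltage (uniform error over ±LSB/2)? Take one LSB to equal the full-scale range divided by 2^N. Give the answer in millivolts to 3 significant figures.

The full-scale span is 1.06 − (-1.06) = 2.12 V.
Required N = ⌈(53.8 − 1.76)/6.02⌉ = ⌈8.645⌉ = 9.
LSB = 2.12 V / 2^9 = 4.1406 mV.
σ_q = LSB/√12 = 4.1406 mV/3.4641 = 1.20 mV.

1.20 mV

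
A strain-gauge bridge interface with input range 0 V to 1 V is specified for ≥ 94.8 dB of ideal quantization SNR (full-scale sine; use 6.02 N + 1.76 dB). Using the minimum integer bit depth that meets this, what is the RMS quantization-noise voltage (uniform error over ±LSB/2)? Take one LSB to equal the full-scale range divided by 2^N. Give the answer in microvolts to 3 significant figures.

Range is 1 V.
6.02 N + 1.76 ≥ 94.8 gives N ≥ 15.455, so the minimum integer is 16.
LSB = 1 V ÷ 2^16 = 1/65536 V = 15.259 µV.
V_rms = LSB/√12 = 4.40 µV.

4.40 µV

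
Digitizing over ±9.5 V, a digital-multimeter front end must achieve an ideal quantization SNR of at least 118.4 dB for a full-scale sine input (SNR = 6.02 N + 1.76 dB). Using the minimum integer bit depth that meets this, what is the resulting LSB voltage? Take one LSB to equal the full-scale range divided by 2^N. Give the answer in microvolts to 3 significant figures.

18.1 µV

Span: 9.5 V − (-9.5 V) = 19 V.
Solving 6.02 N ≥ 118.4 − 1.76: N ≥ 19.375. Round up → N = 20.
Step size = 19/1048576 V = 18.1 µV.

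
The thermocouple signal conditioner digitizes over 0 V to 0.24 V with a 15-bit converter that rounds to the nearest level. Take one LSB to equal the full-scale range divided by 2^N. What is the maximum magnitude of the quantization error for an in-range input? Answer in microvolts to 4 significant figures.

3.662 µV

Span = 0.24 V.
LSB = 0.24 V ÷ 2^15 = 0.24/32768 V = 7.32422 µV.
A rounding quantizer has |error| ≤ LSB/2 = 3.662 µV.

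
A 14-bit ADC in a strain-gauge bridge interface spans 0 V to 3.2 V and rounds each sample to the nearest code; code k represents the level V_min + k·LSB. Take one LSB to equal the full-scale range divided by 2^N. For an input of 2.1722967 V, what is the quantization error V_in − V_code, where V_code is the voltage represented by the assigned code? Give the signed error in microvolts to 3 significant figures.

V_FS = 3.2 V. LSB = 3.2 V / 2^14 ≈ 195.3 µV.
(V_in − V_min)/LSB = (2.1722967 − (0)) × 16384/3.2 = 11122.1591 → nearest code k = 11122.
V_code = 0 + (11122/16384) × 3.2 = 2.1722656250 V.
V_in − V_code = 2.1722967 − (2.1722656250) = +31.1 µV.

+31.1 µV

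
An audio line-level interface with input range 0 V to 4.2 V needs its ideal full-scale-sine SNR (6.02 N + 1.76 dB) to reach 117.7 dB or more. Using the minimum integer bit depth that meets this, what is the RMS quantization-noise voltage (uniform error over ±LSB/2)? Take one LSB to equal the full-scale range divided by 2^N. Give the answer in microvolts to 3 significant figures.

Range is 4.2 V.
Required N = ⌈(117.7 − 1.76)/6.02⌉ = ⌈19.259⌉ = 20.
One LSB is 4.2 V / 1048576 = 4.0054 µV.
RMS noise = LSB/√12 = 1.16 µV.

1.16 µV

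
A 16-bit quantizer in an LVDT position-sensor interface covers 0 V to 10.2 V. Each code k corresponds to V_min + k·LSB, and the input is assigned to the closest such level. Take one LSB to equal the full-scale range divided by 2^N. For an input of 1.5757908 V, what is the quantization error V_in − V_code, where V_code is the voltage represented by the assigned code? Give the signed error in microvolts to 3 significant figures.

V_FS = 10.2 V. LSB = 10.2 V / 2^16 ≈ 155.6 µV.
Position in LSBs: (1.5757908 − (0)) × 65536/10.2 = 10124.6104; rounding gives k = 10125.
V_code = 0 + (10125/65536) × 10.2 = 1.5758514404 V.
V_in − V_code = 1.5757908 − (1.5758514404) = −60.6 µV.

−60.6 µV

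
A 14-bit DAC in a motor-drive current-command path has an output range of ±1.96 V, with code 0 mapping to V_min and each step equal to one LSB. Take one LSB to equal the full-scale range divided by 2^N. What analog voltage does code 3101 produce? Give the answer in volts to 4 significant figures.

The full-scale span is 1.96 − (-1.96) = 3.92 V. LSB = 3.92 V / 2^14.
Output = V_min + (3101/16384) × range = -1.96 + 0.189270 × 3.92 V
      = -1.96 + 0.741938 = -1.21806 V.

-1.218 V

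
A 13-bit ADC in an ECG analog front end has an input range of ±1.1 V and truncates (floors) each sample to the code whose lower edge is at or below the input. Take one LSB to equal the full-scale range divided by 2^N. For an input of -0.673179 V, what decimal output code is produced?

Span: 1.1 V − (-1.1 V) = 2.2 V. LSB = 2.2 V / 2^13 ≈ 268.6 µV.
(V_in − V_min) × 2^13/range = (-0.673179 − (-1.1)) × 8192/2.2 = 1589.326.
Floor → code = 1589.

1589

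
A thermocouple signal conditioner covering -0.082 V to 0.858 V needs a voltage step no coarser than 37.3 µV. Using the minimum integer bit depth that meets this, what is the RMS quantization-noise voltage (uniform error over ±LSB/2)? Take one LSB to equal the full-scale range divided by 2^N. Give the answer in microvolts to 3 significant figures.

Full-scale range = 0.858 V − (-0.082 V) = 0.94 V.
Required number of levels: 0.94/37.3 µV = 25201; smallest N with 2^N ≥ that is 15.
LSB = 0.94 V ÷ 2^15 = 0.94/32768 V = 28.687 µV.
σ_q = LSB/√12 = 28.687 µV/3.4641 = 8.28 µV.

8.28 µV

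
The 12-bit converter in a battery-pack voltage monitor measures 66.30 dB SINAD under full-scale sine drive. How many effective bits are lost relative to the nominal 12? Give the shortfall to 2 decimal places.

ENOB = (SINAD − 1.76)/6.02 = (66.30 − 1.76)/6.02 = 10.7209 bits.
Shortfall = 12 − 10.7209 = 1.2791 bits.

1.28 bits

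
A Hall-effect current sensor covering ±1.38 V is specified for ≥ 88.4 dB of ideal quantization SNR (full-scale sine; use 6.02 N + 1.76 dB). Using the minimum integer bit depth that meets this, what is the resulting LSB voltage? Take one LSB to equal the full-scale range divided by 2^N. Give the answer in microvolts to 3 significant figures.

84.2 µV

The full-scale span is 1.38 − (-1.38) = 2.76 V.
6.02 N + 1.76 ≥ 88.4 gives N ≥ 14.392, so the minimum integer is 15.
LSB = 2.76 V / 2^15 = 84.2 µV.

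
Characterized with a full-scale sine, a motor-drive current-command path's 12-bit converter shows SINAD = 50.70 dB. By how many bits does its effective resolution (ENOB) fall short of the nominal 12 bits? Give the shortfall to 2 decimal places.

N_eff = (50.70 − 1.76)/6.02 = 8.1296 bits.
Lost resolution: 12 − 8.1296 = 3.8704 bits.

3.87 bits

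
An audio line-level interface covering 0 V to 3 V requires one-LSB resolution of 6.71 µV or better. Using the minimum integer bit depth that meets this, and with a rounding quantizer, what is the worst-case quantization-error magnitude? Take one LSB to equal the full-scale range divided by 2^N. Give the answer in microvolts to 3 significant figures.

2.86 µV

Full-scale range = 3 V.
Required number of levels: 3/6.71 µV = 447090; smallest N with 2^N ≥ that is 19.
LSB = 3 V ÷ 2^19 = 3/524288 V = 5.7220 µV.
|e|_max = LSB/2 = 2.86 µV.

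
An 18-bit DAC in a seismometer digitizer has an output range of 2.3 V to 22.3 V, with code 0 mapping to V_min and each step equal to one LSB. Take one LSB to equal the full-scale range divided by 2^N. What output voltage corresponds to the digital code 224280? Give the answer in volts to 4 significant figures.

Range = 22.3 − (2.3) = 20 V. LSB = 20 V / 2^18.
Output = V_min + (224280/262144) × range = 2.3 + 0.855560 × 20 V
      = 2.3 + 17.1112 = 19.4112 V.

19.41 V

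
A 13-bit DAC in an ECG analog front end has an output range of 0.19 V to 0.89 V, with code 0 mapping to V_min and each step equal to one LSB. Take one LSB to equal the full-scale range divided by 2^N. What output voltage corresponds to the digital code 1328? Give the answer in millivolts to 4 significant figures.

303.5 mV

The full-scale span is 0.89 − (0.19) = 0.7 V. LSB = 0.7 V / 2^13.
V_out = V_min + code × LSB = 0.19 V + 1328 × 0.7 V / 8192
      = 0.19 V + 0.113477 V = 0.303477 V.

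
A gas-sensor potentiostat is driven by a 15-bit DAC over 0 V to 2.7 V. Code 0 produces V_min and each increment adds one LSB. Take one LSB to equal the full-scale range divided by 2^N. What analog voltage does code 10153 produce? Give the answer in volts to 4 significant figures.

Full-scale range = 2.7 V. LSB = 2.7 V / 2^15.
V_out = 0 + 10153 × (2.7/32768) V
      = 0 V + 0.836581 V = 0.836581 V.

0.8366 V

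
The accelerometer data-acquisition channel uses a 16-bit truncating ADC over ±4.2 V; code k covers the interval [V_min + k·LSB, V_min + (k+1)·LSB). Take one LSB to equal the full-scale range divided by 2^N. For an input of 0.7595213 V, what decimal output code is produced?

38693

The full-scale span is 4.2 − (-4.2) = 8.4 V. LSB = 8.4 V / 2^16 ≈ 128.2 µV.
code = ⌊(V_in − V_min)/LSB⌋ = ⌊(V_in − V_min) × 2^16 / range⌋
     = ⌊(0.7595213 − (-4.2)) × 65536 / 8.4⌋ = ⌊4.9595213 × 65536/8.4⌋
     = ⌊38693.713⌋ = 38693.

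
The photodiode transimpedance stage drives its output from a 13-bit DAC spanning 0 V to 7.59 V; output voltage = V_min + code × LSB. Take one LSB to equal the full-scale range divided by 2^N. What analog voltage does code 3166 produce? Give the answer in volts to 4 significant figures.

2.933 V

Full-scale range = 7.59 V. LSB = 7.59 V / 2^13.
V_out = V_min + code × LSB = 0 V + 3166 × 7.59 V / 8192
      = 0 V + 2.93334 V = 2.93334 V.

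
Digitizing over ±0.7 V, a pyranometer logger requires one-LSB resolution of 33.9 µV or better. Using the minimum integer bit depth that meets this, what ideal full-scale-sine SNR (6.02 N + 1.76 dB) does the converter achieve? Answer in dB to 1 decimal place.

The full-scale span is 0.7 − (-0.7) = 1.4 V.
1.4 V / 33.9 µV = 41300. Since 2^15 = 32768 and 2^16 = 65536, N = 16.
Ideal SNR at N = 16: 6.02·16 + 1.76 = 98.1 dB.

98.1 dB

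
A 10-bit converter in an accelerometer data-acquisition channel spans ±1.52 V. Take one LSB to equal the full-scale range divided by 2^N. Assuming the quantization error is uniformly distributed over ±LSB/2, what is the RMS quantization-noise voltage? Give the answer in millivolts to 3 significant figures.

The full-scale span is 1.52 − (-1.52) = 3.04 V.
LSB = 3.04 V / 2^10 = 2.9688 mV.
σ_q = LSB/√12 = 2.9688 mV/3.4641 = 0.857 mV.

0.857 mV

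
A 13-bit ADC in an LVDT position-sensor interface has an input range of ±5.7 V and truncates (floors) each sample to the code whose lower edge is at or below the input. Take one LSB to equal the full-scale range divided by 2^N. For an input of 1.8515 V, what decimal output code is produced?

Range = 5.7 − (-5.7) = 11.4 V. LSB = 11.4 V / 2^13 ≈ 1.392 mV.
(V_in − V_min) × 2^13/range = (1.8515 − (-5.7)) × 8192/11.4 = 5426.481.
Floor → code = 5426.

5426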